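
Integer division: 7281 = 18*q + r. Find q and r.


7281 = 18 * 404 + 9
Check: 7272 + 9 = 7281

q = 404, r = 9


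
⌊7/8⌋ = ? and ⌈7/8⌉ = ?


7/8 = 0.8750
floor = 0
ceil = 1

floor = 0, ceil = 1


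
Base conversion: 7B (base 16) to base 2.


7B (base 16) = 123 (decimal)
123 (decimal) = 1111011 (base 2)


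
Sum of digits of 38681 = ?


3 + 8 + 6 + 8 + 1 = 26


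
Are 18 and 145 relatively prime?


Euclidean algorithm:
145 = 8 * 18 + 1
18 = 18 * 1 + 0
GCD(18, 145) = 1

Yes, coprime (GCD = 1)


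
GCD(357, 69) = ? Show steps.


357 = 5 * 69 + 12
69 = 5 * 12 + 9
12 = 1 * 9 + 3
9 = 3 * 3 + 0
GCD = 3


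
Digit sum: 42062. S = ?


4 + 2 + 0 + 6 + 2 = 14


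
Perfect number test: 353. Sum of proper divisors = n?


Proper divisors of 353: 1
Sum = 1 = 1

No, 353 is not perfect (1 ≠ 353)


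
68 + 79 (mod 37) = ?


68 + 79 = 147
147 mod 37 = 36


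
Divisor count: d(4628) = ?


4628 = 2^2 × 13^1 × 89^1
d(4628) = (2+1) × (1+1) × (1+1) = 12

12 divisors


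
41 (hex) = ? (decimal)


41 (base 16) = 65 (decimal)
65 (decimal) = 65 (base 10)


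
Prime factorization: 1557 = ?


1557 / 3 = 519
519 / 3 = 173
173 / 173 = 1
1557 = 3^2 × 173


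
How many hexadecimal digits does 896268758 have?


896268758 in base 16 = 356BF9D6
Number of digits = 8

8 digits (base 16)


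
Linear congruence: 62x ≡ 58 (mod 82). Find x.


GCD(62, 82) = 2 divides 58
Divide: 31x ≡ 29 (mod 41)
x ≡ 34 (mod 41)


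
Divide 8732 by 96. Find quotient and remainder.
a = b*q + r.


8732 = 96 * 90 + 92
Check: 8640 + 92 = 8732

q = 90, r = 92


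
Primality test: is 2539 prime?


Check divisors up to sqrt(2539) = 50.3885
No divisors found.
2539 is prime.

Yes, 2539 is prime


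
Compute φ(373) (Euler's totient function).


373 = 373
Prime factors: 373
φ(373) = 373 × (1-1/373)
= 373 × 372/373 = 372

φ(373) = 372


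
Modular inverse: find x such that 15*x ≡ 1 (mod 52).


Use the extended Euclidean algorithm on (52, 15); each row r = 52*s + 15*t:
r=52, s=1, t=0
r=15, s=0, t=1
q=3: r=7, s=1, t=-3   [52*(1) + 15*(-3) = 7]
q=2: r=1, s=-2, t=7   [52*(-2) + 15*(7) = 1]
q=7: r=0, s=15, t=-52   [52*(15) + 15*(-52) = 0]
GCD = 1 with t = 7, so 15*(7) ≡ 1 (mod 52)
Inverse = 7 mod 52 = 7
Check: 15 * 7 = 105 ≡ 1 (mod 52)

15^(-1) ≡ 7 (mod 52)


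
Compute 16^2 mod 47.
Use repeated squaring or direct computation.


16^1 mod 47 = 16
16^2 mod 47 = 21


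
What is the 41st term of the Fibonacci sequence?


Sequence: 1, 1, 2, 3, 5, 8, 13, 21, 34, 55, 89, 144, 233, 377, 610, 987, 1597, 2584, 4181, 6765, 10946, 17711, 28657, 46368, 75025, 121393, 196418, 317811, 514229, 832040, 1346269, 2178309, 3524578, 5702887, 9227465, 14930352, 24157817, 39088169, 63245986, 102334155, 165580141
F(41) = 165580141


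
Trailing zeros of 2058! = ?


floor(2058/5) = 411
floor(2058/25) = 82
floor(2058/125) = 16
floor(2058/625) = 3
Total = 512

512 trailing zeros


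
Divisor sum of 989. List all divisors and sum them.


Divisors of 989: 1, 23, 43, 989
Sum = 1 + 23 + 43 + 989 = 1056

σ(989) = 1056


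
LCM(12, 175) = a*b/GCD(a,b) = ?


GCD(12, 175) = 1
LCM = 12*175/1 = 2100/1 = 2100

LCM = 2100


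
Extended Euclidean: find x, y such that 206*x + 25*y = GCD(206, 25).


Tabular extended Euclidean (each row: r = 206*s + 25*t):
r=206, s=1, t=0
r=25, s=0, t=1
q=8: r=6, s=1, t=-8   [206*(1) + 25*(-8) = 6]
q=4: r=1, s=-4, t=33   [206*(-4) + 25*(33) = 1]
q=6: r=0, s=25, t=-206   [206*(25) + 25*(-206) = 0]
GCD = 1; from the row with r=1: x=-4, y=33
Check: 206*(-4) + 25*(33) = -824 + 825 = 1

GCD = 1, x = -4, y = 33


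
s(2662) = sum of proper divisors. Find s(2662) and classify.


Proper divisors: 1, 2, 11, 22, 121, 242, 1331
Sum = 1 + 2 + 11 + 22 + 121 + 242 + 1331 = 1730
1730 < 2662 → deficient

s(2662) = 1730 (deficient)


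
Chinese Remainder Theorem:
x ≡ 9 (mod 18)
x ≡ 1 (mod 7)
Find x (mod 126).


M = 18*7 = 126
M1 = M/18 = 7, M2 = M/7 = 18
M1^(-1) mod 18 = 13, M2^(-1) mod 7 = 2
x = 9*7*13 + 1*18*2 = 855
855 mod 126 = 99
Check: 99 mod 18 = 9 ✓, 99 mod 7 = 1 ✓

x ≡ 99 (mod 126)


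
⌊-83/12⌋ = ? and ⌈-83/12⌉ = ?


-83/12 = -6.9167
floor = -7
ceil = -6

floor = -7, ceil = -6


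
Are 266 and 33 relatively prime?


Euclidean algorithm:
266 = 8 * 33 + 2
33 = 16 * 2 + 1
2 = 2 * 1 + 0
GCD(266, 33) = 1

Yes, coprime (GCD = 1)


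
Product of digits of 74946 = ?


7 × 4 × 9 × 4 × 6 = 6048


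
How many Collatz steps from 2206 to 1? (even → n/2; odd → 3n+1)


2206 → 1103 → 3310 → 1655 → 4966 → 2483 → 7450 → 3725 → 11176 → 5588 → 2794 → 1397 → 4192 → 2096 → 1048 → 524 → 262 → 131 → 394 → 197 → 592 → 296 → 148 → 74 → 37 → 112 → 56 → 28 → 14 → 7 → 22 → 11 → 34 → 17 → 52 → 26 → 13 → 40 → 20 → 10 → 5 → 16 → 8 → 4 → 2 → 1
Total steps = 45

45 steps


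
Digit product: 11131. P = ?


1 × 1 × 1 × 3 × 1 = 3


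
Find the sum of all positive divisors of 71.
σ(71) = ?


Divisors of 71: 1, 71
Sum = 1 + 71 = 72

σ(71) = 72


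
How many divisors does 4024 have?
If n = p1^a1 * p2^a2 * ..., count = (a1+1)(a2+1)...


4024 = 2^3 × 503^1
d(4024) = (3+1) × (1+1) = 8

8 divisors


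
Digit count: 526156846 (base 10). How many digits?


526156846 has 9 digits in base 10
floor(log10(526156846)) + 1 = floor(8.7211) + 1 = 9

9 digits (base 10)


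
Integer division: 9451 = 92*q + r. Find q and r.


9451 = 92 * 102 + 67
Check: 9384 + 67 = 9451

q = 102, r = 67


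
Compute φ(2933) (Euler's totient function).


2933 = 7 × 419
Prime factors: 7, 419
φ(2933) = 2933 × (1-1/7) × (1-1/419)
= 2933 × 6/7 × 418/419 = 2508

φ(2933) = 2508


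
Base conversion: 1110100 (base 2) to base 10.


1110100 (base 2) = 116 (decimal)
116 (decimal) = 116 (base 10)


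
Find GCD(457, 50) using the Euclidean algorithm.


457 = 9 * 50 + 7
50 = 7 * 7 + 1
7 = 7 * 1 + 0
GCD = 1


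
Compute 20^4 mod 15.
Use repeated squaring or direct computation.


20^1 mod 15 = 5
20^2 mod 15 = 10
20^3 mod 15 = 5
20^4 mod 15 = 10


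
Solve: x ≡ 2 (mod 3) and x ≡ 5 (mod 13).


M = 3*13 = 39
M1 = M/3 = 13, M2 = M/13 = 3
M1^(-1) mod 3 = 1, M2^(-1) mod 13 = 9
x = 2*13*1 + 5*3*9 = 161
161 mod 39 = 5
Check: 5 mod 3 = 2 ✓, 5 mod 13 = 5 ✓

x ≡ 5 (mod 39)


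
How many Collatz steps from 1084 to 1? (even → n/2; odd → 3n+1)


1084 → 542 → 271 → 814 → 407 → 1222 → 611 → 1834 → 917 → 2752 → 1376 → 688 → 344 → 172 → 86 → 43 → 130 → 65 → 196 → 98 → 49 → 148 → 74 → 37 → 112 → 56 → 28 → 14 → 7 → 22 → 11 → 34 → 17 → 52 → 26 → 13 → 40 → 20 → 10 → 5 → 16 → 8 → 4 → 2 → 1
Total steps = 44

44 steps


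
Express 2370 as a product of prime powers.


2370 / 2 = 1185
1185 / 3 = 395
395 / 5 = 79
79 / 79 = 1
2370 = 2 × 3 × 5 × 79


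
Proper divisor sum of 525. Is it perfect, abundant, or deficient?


Proper divisors: 1, 3, 5, 7, 15, 21, 25, 35, 75, 105, 175
Sum = 1 + 3 + 5 + 7 + 15 + 21 + 25 + 35 + 75 + 105 + 175 = 467
467 < 525 → deficient

s(525) = 467 (deficient)


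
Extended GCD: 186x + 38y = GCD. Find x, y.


Tabular extended Euclidean (each row: r = 186*s + 38*t):
r=186, s=1, t=0
r=38, s=0, t=1
q=4: r=34, s=1, t=-4   [186*(1) + 38*(-4) = 34]
q=1: r=4, s=-1, t=5   [186*(-1) + 38*(5) = 4]
q=8: r=2, s=9, t=-44   [186*(9) + 38*(-44) = 2]
q=2: r=0, s=-19, t=93   [186*(-19) + 38*(93) = 0]
GCD = 2; from the row with r=2: x=9, y=-44
Check: 186*(9) + 38*(-44) = 1674 - 1672 = 2

GCD = 2, x = 9, y = -44


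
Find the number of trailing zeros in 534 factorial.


floor(534/5) = 106
floor(534/25) = 21
floor(534/125) = 4
Total = 131

131 trailing zeros


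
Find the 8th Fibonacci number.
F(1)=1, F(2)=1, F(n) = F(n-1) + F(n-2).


Sequence: 1, 1, 2, 3, 5, 8, 13, 21
F(8) = 21


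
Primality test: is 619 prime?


Check divisors up to sqrt(619) = 24.8797
No divisors found.
619 is prime.

Yes, 619 is prime


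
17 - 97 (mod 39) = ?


17 - 97 = -80
-80 mod 39 = 37


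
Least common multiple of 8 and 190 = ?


GCD(8, 190) = 2
LCM = 8*190/2 = 1520/2 = 760

LCM = 760


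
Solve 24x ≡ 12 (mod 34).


GCD(24, 34) = 2 divides 12
Divide: 12x ≡ 6 (mod 17)
x ≡ 9 (mod 17)


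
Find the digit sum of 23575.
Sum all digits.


2 + 3 + 5 + 7 + 5 = 22


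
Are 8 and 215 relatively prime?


Euclidean algorithm:
215 = 26 * 8 + 7
8 = 1 * 7 + 1
7 = 7 * 1 + 0
GCD(8, 215) = 1

Yes, coprime (GCD = 1)


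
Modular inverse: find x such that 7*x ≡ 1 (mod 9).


Use the extended Euclidean algorithm on (9, 7); each row r = 9*s + 7*t:
r=9, s=1, t=0
r=7, s=0, t=1
q=1: r=2, s=1, t=-1   [9*(1) + 7*(-1) = 2]
q=3: r=1, s=-3, t=4   [9*(-3) + 7*(4) = 1]
q=2: r=0, s=7, t=-9   [9*(7) + 7*(-9) = 0]
GCD = 1 with t = 4, so 7*(4) ≡ 1 (mod 9)
Inverse = 4 mod 9 = 4
Check: 7 * 4 = 28 ≡ 1 (mod 9)

7^(-1) ≡ 4 (mod 9)


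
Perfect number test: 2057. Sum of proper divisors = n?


Proper divisors of 2057: 1, 11, 17, 121, 187
Sum = 1 + 11 + 17 + 121 + 187 = 337

No, 2057 is not perfect (337 ≠ 2057)


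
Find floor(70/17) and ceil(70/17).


70/17 = 4.1176
floor = 4
ceil = 5

floor = 4, ceil = 5


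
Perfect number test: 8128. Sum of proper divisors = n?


Proper divisors of 8128: 1, 2, 4, 8, 16, 32, 64, 127, 254, 508, 1016, 2032, 4064
Sum = 1 + 2 + 4 + 8 + 16 + 32 + 64 + 127 + 254 + 508 + 1016 + 2032 + 4064 = 8128

Yes, 8128 is perfect (8128 = 8128)


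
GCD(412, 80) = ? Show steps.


412 = 5 * 80 + 12
80 = 6 * 12 + 8
12 = 1 * 8 + 4
8 = 2 * 4 + 0
GCD = 4


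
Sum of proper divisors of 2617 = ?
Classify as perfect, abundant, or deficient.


Proper divisors: 1
Sum = 1 = 1
1 < 2617 → deficient

s(2617) = 1 (deficient)


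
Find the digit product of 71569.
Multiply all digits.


7 × 1 × 5 × 6 × 9 = 1890


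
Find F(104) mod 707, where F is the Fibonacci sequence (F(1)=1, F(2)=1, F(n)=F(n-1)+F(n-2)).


F(k) mod 707 for k=1..104:
1, 1, 2, 3, 5, 8, 13, 21, 34, 55, 89, 144, 233, 377, 610, 280, 183, 463, 646, 402, 341, 36, 377, 413, 83, 496, 579, 368, 240, 608, 141, 42, 183, 225, 408, 633, 334, 260, 594, 147, 34, 181, 215, 396, 611, 300, 204, 504, 1, 505, 506, 304, 103, 407, 510, 210, 13, 223, 236, 459, 695, 447, 435, 175, 610, 78, 688, 59, 40, 99, 139, 238, 377, 615, 285, 193, 478, 671, 442, 406, 141, 547, 688, 528, 509, 330, 132, 462, 594, 349, 236, 585, 114, 699, 106, 98, 204, 302, 506, 101, 607, 1, 608, 609
F(104) mod 707 = 609


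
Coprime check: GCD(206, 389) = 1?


Euclidean algorithm:
389 = 1 * 206 + 183
206 = 1 * 183 + 23
183 = 7 * 23 + 22
23 = 1 * 22 + 1
22 = 22 * 1 + 0
GCD(206, 389) = 1

Yes, coprime (GCD = 1)


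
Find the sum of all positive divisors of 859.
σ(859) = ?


Divisors of 859: 1, 859
Sum = 1 + 859 = 860

σ(859) = 860


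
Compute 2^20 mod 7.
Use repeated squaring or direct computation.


2^1 mod 7 = 2
2^2 mod 7 = 4
2^3 mod 7 = 1
2^4 mod 7 = 2
2^5 mod 7 = 4
2^6 mod 7 = 1
2^7 mod 7 = 2
2^8 mod 7 = 4
2^9 mod 7 = 1
2^10 mod 7 = 2
2^11 mod 7 = 4
2^12 mod 7 = 1
2^13 mod 7 = 2
2^14 mod 7 = 4
2^15 mod 7 = 1
2^16 mod 7 = 2
2^17 mod 7 = 4
2^18 mod 7 = 1
2^19 mod 7 = 2
2^20 mod 7 = 4


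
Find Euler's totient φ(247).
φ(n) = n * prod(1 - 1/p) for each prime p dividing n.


247 = 13 × 19
Prime factors: 13, 19
φ(247) = 247 × (1-1/13) × (1-1/19)
= 247 × 12/13 × 18/19 = 216

φ(247) = 216


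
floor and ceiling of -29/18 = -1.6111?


-29/18 = -1.6111
floor = -2
ceil = -1

floor = -2, ceil = -1


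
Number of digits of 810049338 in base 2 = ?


810049338 in base 2 = 110000010010000101111100111010
Number of digits = 30

30 digits (base 2)


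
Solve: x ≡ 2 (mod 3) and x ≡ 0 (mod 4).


M = 3*4 = 12
M1 = M/3 = 4, M2 = M/4 = 3
M1^(-1) mod 3 = 1, M2^(-1) mod 4 = 3
x = 2*4*1 + 0*3*3 = 8
8 mod 12 = 8
Check: 8 mod 3 = 2 ✓, 8 mod 4 = 0 ✓

x ≡ 8 (mod 12)


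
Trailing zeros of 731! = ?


floor(731/5) = 146
floor(731/25) = 29
floor(731/125) = 5
floor(731/625) = 1
Total = 181

181 trailing zeros


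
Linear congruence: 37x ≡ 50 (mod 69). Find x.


GCD(37, 69) = 1, unique solution
a^(-1) mod 69 = 28
x = 28 * 50 mod 69 = 20

x ≡ 20 (mod 69)


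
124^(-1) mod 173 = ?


Use the extended Euclidean algorithm on (173, 124); each row r = 173*s + 124*t:
r=173, s=1, t=0
r=124, s=0, t=1
q=1: r=49, s=1, t=-1   [173*(1) + 124*(-1) = 49]
q=2: r=26, s=-2, t=3   [173*(-2) + 124*(3) = 26]
q=1: r=23, s=3, t=-4   [173*(3) + 124*(-4) = 23]
q=1: r=3, s=-5, t=7   [173*(-5) + 124*(7) = 3]
q=7: r=2, s=38, t=-53   [173*(38) + 124*(-53) = 2]
q=1: r=1, s=-43, t=60   [173*(-43) + 124*(60) = 1]
q=2: r=0, s=124, t=-173   [173*(124) + 124*(-173) = 0]
GCD = 1 with t = 60, so 124*(60) ≡ 1 (mod 173)
Inverse = 60 mod 173 = 60
Check: 124 * 60 = 7440 ≡ 1 (mod 173)

124^(-1) ≡ 60 (mod 173)


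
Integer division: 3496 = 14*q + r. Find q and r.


3496 = 14 * 249 + 10
Check: 3486 + 10 = 3496

q = 249, r = 10


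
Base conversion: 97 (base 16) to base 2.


97 (base 16) = 151 (decimal)
151 (decimal) = 10010111 (base 2)


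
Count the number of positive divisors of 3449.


3449 = 3449^1
d(3449) = (1+1) = 2

2 divisors


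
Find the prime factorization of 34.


34 / 2 = 17
17 / 17 = 1
34 = 2 × 17


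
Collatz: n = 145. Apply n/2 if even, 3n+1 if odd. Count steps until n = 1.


145 → 436 → 218 → 109 → 328 → 164 → 82 → 41 → 124 → 62 → 31 → 94 → 47 → 142 → 71 → 214 → 107 → 322 → 161 → 484 → 242 → 121 → 364 → 182 → 91 → 274 → 137 → 412 → 206 → 103 → 310 → 155 → 466 → 233 → 700 → 350 → 175 → 526 → 263 → 790 → 395 → 1186 → 593 → 1780 → 890 → 445 → 1336 → 668 → 334 → 167 → 502 → 251 → 754 → 377 → 1132 → 566 → 283 → 850 → 425 → 1276 → 638 → 319 → 958 → 479 → 1438 → 719 → 2158 → 1079 → 3238 → 1619 → 4858 → 2429 → 7288 → 3644 → 1822 → 911 → 2734 → 1367 → 4102 → 2051 → 6154 → 3077 → 9232 → 4616 → 2308 → 1154 → 577 → 1732 → 866 → 433 → 1300 → 650 → 325 → 976 → 488 → 244 → 122 → 61 → 184 → 92 → 46 → 23 → 70 → 35 → 106 → 53 → 160 → 80 → 40 → 20 → 10 → 5 → 16 → 8 → 4 → 2 → 1
Total steps = 116

116 steps


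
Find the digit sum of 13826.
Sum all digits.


1 + 3 + 8 + 2 + 6 = 20


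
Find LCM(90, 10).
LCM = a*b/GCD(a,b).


GCD(90, 10) = 10
LCM = 90*10/10 = 900/10 = 90

LCM = 90


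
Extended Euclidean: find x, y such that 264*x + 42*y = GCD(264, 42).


Tabular extended Euclidean (each row: r = 264*s + 42*t):
r=264, s=1, t=0
r=42, s=0, t=1
q=6: r=12, s=1, t=-6   [264*(1) + 42*(-6) = 12]
q=3: r=6, s=-3, t=19   [264*(-3) + 42*(19) = 6]
q=2: r=0, s=7, t=-44   [264*(7) + 42*(-44) = 0]
GCD = 6; from the row with r=6: x=-3, y=19
Check: 264*(-3) + 42*(19) = -792 + 798 = 6

GCD = 6, x = -3, y = 19


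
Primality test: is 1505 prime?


1505 / 5 = 301 (exact division)
1505 is NOT prime.

No, 1505 is not prime


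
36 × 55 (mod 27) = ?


36 × 55 = 1980
1980 mod 27 = 9


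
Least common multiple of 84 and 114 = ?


GCD(84, 114) = 6
LCM = 84*114/6 = 9576/6 = 1596

LCM = 1596


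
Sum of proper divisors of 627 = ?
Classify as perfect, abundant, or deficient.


Proper divisors: 1, 3, 11, 19, 33, 57, 209
Sum = 1 + 3 + 11 + 19 + 33 + 57 + 209 = 333
333 < 627 → deficient

s(627) = 333 (deficient)


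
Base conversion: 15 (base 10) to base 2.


15 (base 10) = 15 (decimal)
15 (decimal) = 1111 (base 2)


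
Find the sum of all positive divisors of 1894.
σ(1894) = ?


Divisors of 1894: 1, 2, 947, 1894
Sum = 1 + 2 + 947 + 1894 = 2844

σ(1894) = 2844


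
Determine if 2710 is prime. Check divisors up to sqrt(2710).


2710 / 2 = 1355 (exact division)
2710 is NOT prime.

No, 2710 is not prime


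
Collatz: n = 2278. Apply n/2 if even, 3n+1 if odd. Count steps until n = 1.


2278 → 1139 → 3418 → 1709 → 5128 → 2564 → 1282 → 641 → 1924 → 962 → 481 → 1444 → 722 → 361 → 1084 → 542 → 271 → 814 → 407 → 1222 → 611 → 1834 → 917 → 2752 → 1376 → 688 → 344 → 172 → 86 → 43 → 130 → 65 → 196 → 98 → 49 → 148 → 74 → 37 → 112 → 56 → 28 → 14 → 7 → 22 → 11 → 34 → 17 → 52 → 26 → 13 → 40 → 20 → 10 → 5 → 16 → 8 → 4 → 2 → 1
Total steps = 58

58 steps


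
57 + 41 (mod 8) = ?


57 + 41 = 98
98 mod 8 = 2


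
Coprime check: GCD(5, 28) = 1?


Euclidean algorithm:
28 = 5 * 5 + 3
5 = 1 * 3 + 2
3 = 1 * 2 + 1
2 = 2 * 1 + 0
GCD(5, 28) = 1

Yes, coprime (GCD = 1)


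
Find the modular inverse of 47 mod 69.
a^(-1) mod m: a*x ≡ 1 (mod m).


Use the extended Euclidean algorithm on (69, 47); each row r = 69*s + 47*t:
r=69, s=1, t=0
r=47, s=0, t=1
q=1: r=22, s=1, t=-1   [69*(1) + 47*(-1) = 22]
q=2: r=3, s=-2, t=3   [69*(-2) + 47*(3) = 3]
q=7: r=1, s=15, t=-22   [69*(15) + 47*(-22) = 1]
q=3: r=0, s=-47, t=69   [69*(-47) + 47*(69) = 0]
GCD = 1 with t = -22, so 47*(-22) ≡ 1 (mod 69)
Inverse = -22 mod 69 = 47
Check: 47 * 47 = 2209 ≡ 1 (mod 69)

47^(-1) ≡ 47 (mod 69)


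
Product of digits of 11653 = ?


1 × 1 × 6 × 5 × 3 = 90


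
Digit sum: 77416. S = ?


7 + 7 + 4 + 1 + 6 = 25


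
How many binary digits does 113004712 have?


113004712 in base 2 = 110101111000101000010101000
Number of digits = 27

27 digits (base 2)


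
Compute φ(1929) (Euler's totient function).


1929 = 3 × 643
Prime factors: 3, 643
φ(1929) = 1929 × (1-1/3) × (1-1/643)
= 1929 × 2/3 × 642/643 = 1284

φ(1929) = 1284


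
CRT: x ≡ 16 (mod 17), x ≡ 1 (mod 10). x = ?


M = 17*10 = 170
M1 = M/17 = 10, M2 = M/10 = 17
M1^(-1) mod 17 = 12, M2^(-1) mod 10 = 3
x = 16*10*12 + 1*17*3 = 1971
1971 mod 170 = 101
Check: 101 mod 17 = 16 ✓, 101 mod 10 = 1 ✓

x ≡ 101 (mod 170)


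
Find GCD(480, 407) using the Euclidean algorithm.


480 = 1 * 407 + 73
407 = 5 * 73 + 42
73 = 1 * 42 + 31
42 = 1 * 31 + 11
31 = 2 * 11 + 9
11 = 1 * 9 + 2
9 = 4 * 2 + 1
2 = 2 * 1 + 0
GCD = 1


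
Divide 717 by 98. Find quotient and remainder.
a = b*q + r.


717 = 98 * 7 + 31
Check: 686 + 31 = 717

q = 7, r = 31


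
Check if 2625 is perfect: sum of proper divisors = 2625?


Proper divisors of 2625: 1, 3, 5, 7, 15, 21, 25, 35, 75, 105, 125, 175, 375, 525, 875
Sum = 1 + 3 + 5 + 7 + 15 + 21 + 25 + 35 + 75 + 105 + 125 + 175 + 375 + 525 + 875 = 2367

No, 2625 is not perfect (2367 ≠ 2625)


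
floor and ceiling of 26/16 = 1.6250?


26/16 = 1.6250
floor = 1
ceil = 2

floor = 1, ceil = 2


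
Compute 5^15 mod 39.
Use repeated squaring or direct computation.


5^1 mod 39 = 5
5^2 mod 39 = 25
5^3 mod 39 = 8
5^4 mod 39 = 1
5^5 mod 39 = 5
5^6 mod 39 = 25
5^7 mod 39 = 8
5^8 mod 39 = 1
5^9 mod 39 = 5
5^10 mod 39 = 25
5^11 mod 39 = 8
5^12 mod 39 = 1
5^13 mod 39 = 5
5^14 mod 39 = 25
5^15 mod 39 = 8


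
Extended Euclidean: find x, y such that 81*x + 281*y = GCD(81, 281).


Tabular extended Euclidean (each row: r = 81*s + 281*t):
r=81, s=1, t=0
r=281, s=0, t=1
q=0: r=81, s=1, t=0   [81*(1) + 281*(0) = 81]
q=3: r=38, s=-3, t=1   [81*(-3) + 281*(1) = 38]
q=2: r=5, s=7, t=-2   [81*(7) + 281*(-2) = 5]
q=7: r=3, s=-52, t=15   [81*(-52) + 281*(15) = 3]
q=1: r=2, s=59, t=-17   [81*(59) + 281*(-17) = 2]
q=1: r=1, s=-111, t=32   [81*(-111) + 281*(32) = 1]
q=2: r=0, s=281, t=-81   [81*(281) + 281*(-81) = 0]
GCD = 1; from the row with r=1: x=-111, y=32
Check: 81*(-111) + 281*(32) = -8991 + 8992 = 1

GCD = 1, x = -111, y = 32


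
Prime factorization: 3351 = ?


3351 / 3 = 1117
1117 / 1117 = 1
3351 = 3 × 1117


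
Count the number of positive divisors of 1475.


1475 = 5^2 × 59^1
d(1475) = (2+1) × (1+1) = 6

6 divisors


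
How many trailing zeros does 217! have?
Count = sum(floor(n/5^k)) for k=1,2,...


floor(217/5) = 43
floor(217/25) = 8
floor(217/125) = 1
Total = 52

52 trailing zeros


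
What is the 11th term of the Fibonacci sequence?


Sequence: 1, 1, 2, 3, 5, 8, 13, 21, 34, 55, 89
F(11) = 89


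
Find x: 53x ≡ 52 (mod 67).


GCD(53, 67) = 1, unique solution
a^(-1) mod 67 = 43
x = 43 * 52 mod 67 = 25

x ≡ 25 (mod 67)


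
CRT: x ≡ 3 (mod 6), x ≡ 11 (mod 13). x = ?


M = 6*13 = 78
M1 = M/6 = 13, M2 = M/13 = 6
M1^(-1) mod 6 = 1, M2^(-1) mod 13 = 11
x = 3*13*1 + 11*6*11 = 765
765 mod 78 = 63
Check: 63 mod 6 = 3 ✓, 63 mod 13 = 11 ✓

x ≡ 63 (mod 78)


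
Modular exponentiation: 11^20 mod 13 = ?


11^1 mod 13 = 11
11^2 mod 13 = 4
11^3 mod 13 = 5
11^4 mod 13 = 3
11^5 mod 13 = 7
11^6 mod 13 = 12
11^7 mod 13 = 2
11^8 mod 13 = 9
11^9 mod 13 = 8
11^10 mod 13 = 10
11^11 mod 13 = 6
11^12 mod 13 = 1
11^13 mod 13 = 11
11^14 mod 13 = 4
11^15 mod 13 = 5
11^16 mod 13 = 3
11^17 mod 13 = 7
11^18 mod 13 = 12
11^19 mod 13 = 2
11^20 mod 13 = 9


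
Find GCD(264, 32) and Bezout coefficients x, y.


Tabular extended Euclidean (each row: r = 264*s + 32*t):
r=264, s=1, t=0
r=32, s=0, t=1
q=8: r=8, s=1, t=-8   [264*(1) + 32*(-8) = 8]
q=4: r=0, s=-4, t=33   [264*(-4) + 32*(33) = 0]
GCD = 8; from the row with r=8: x=1, y=-8
Check: 264*(1) + 32*(-8) = 264 - 256 = 8

GCD = 8, x = 1, y = -8


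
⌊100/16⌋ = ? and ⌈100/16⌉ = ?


100/16 = 6.2500
floor = 6
ceil = 7

floor = 6, ceil = 7


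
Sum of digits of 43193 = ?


4 + 3 + 1 + 9 + 3 = 20


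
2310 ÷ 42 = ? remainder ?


2310 = 42 * 55 + 0
Check: 2310 + 0 = 2310

q = 55, r = 0


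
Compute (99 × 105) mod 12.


99 × 105 = 10395
10395 mod 12 = 3


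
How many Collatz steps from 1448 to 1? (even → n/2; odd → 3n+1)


1448 → 724 → 362 → 181 → 544 → 272 → 136 → 68 → 34 → 17 → 52 → 26 → 13 → 40 → 20 → 10 → 5 → 16 → 8 → 4 → 2 → 1
Total steps = 21

21 steps


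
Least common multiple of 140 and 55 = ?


GCD(140, 55) = 5
LCM = 140*55/5 = 7700/5 = 1540

LCM = 1540


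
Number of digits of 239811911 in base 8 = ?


239811911 in base 8 = 1622636507
Number of digits = 10

10 digits (base 8)


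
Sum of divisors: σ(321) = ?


Divisors of 321: 1, 3, 107, 321
Sum = 1 + 3 + 107 + 321 = 432

σ(321) = 432


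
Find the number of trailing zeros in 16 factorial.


floor(16/5) = 3
Total = 3

3 trailing zeros


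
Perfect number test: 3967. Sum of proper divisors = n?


Proper divisors of 3967: 1
Sum = 1 = 1

No, 3967 is not perfect (1 ≠ 3967)


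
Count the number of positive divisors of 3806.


3806 = 2^1 × 11^1 × 173^1
d(3806) = (1+1) × (1+1) × (1+1) = 8

8 divisors


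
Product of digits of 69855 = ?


6 × 9 × 8 × 5 × 5 = 10800


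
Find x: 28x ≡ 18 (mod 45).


GCD(28, 45) = 1, unique solution
a^(-1) mod 45 = 37
x = 37 * 18 mod 45 = 36

x ≡ 36 (mod 45)


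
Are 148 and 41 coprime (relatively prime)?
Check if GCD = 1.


Euclidean algorithm:
148 = 3 * 41 + 25
41 = 1 * 25 + 16
25 = 1 * 16 + 9
16 = 1 * 9 + 7
9 = 1 * 7 + 2
7 = 3 * 2 + 1
2 = 2 * 1 + 0
GCD(148, 41) = 1

Yes, coprime (GCD = 1)


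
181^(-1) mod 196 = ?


Use the extended Euclidean algorithm on (196, 181); each row r = 196*s + 181*t:
r=196, s=1, t=0
r=181, s=0, t=1
q=1: r=15, s=1, t=-1   [196*(1) + 181*(-1) = 15]
q=12: r=1, s=-12, t=13   [196*(-12) + 181*(13) = 1]
q=15: r=0, s=181, t=-196   [196*(181) + 181*(-196) = 0]
GCD = 1 with t = 13, so 181*(13) ≡ 1 (mod 196)
Inverse = 13 mod 196 = 13
Check: 181 * 13 = 2353 ≡ 1 (mod 196)

181^(-1) ≡ 13 (mod 196)


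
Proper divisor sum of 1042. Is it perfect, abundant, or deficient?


Proper divisors: 1, 2, 521
Sum = 1 + 2 + 521 = 524
524 < 1042 → deficient

s(1042) = 524 (deficient)


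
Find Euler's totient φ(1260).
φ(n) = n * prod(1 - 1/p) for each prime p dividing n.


1260 = 2^2 × 3^2 × 5 × 7
Prime factors: 2, 3, 5, 7
φ(1260) = 1260 × (1-1/2) × (1-1/3) × (1-1/5) × (1-1/7)
= 1260 × 1/2 × 2/3 × 4/5 × 6/7 = 288

φ(1260) = 288


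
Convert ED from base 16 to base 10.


ED (base 16) = 237 (decimal)
237 (decimal) = 237 (base 10)


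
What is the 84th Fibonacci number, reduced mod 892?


F(k) mod 892 for k=1..84:
1, 1, 2, 3, 5, 8, 13, 21, 34, 55, 89, 144, 233, 377, 610, 95, 705, 800, 613, 521, 242, 763, 113, 876, 97, 81, 178, 259, 437, 696, 241, 45, 286, 331, 617, 56, 673, 729, 510, 347, 857, 312, 277, 589, 866, 563, 537, 208, 745, 61, 806, 867, 781, 756, 645, 509, 262, 771, 141, 20, 161, 181, 342, 523, 865, 496, 469, 73, 542, 615, 265, 880, 253, 241, 494, 735, 337, 180, 517, 697, 322, 127, 449, 576
F(84) mod 892 = 576


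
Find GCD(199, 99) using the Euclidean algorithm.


199 = 2 * 99 + 1
99 = 99 * 1 + 0
GCD = 1


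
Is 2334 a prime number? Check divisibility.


2334 / 2 = 1167 (exact division)
2334 is NOT prime.

No, 2334 is not prime


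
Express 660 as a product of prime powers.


660 / 2 = 330
330 / 2 = 165
165 / 3 = 55
55 / 5 = 11
11 / 11 = 1
660 = 2^2 × 3 × 5 × 11


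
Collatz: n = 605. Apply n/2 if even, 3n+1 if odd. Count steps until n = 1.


605 → 1816 → 908 → 454 → 227 → 682 → 341 → 1024 → 512 → 256 → 128 → 64 → 32 → 16 → 8 → 4 → 2 → 1
Total steps = 17

17 steps


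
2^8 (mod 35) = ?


2^1 mod 35 = 2
2^2 mod 35 = 4
2^3 mod 35 = 8
2^4 mod 35 = 16
2^5 mod 35 = 32
2^6 mod 35 = 29
2^7 mod 35 = 23
2^8 mod 35 = 11


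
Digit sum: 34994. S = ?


3 + 4 + 9 + 9 + 4 = 29


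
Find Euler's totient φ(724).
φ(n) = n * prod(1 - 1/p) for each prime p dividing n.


724 = 2^2 × 181
Prime factors: 2, 181
φ(724) = 724 × (1-1/2) × (1-1/181)
= 724 × 1/2 × 180/181 = 360

φ(724) = 360


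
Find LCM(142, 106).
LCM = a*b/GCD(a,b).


GCD(142, 106) = 2
LCM = 142*106/2 = 15052/2 = 7526

LCM = 7526


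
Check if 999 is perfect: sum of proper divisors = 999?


Proper divisors of 999: 1, 3, 9, 27, 37, 111, 333
Sum = 1 + 3 + 9 + 27 + 37 + 111 + 333 = 521

No, 999 is not perfect (521 ≠ 999)


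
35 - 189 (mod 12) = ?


35 - 189 = -154
-154 mod 12 = 2


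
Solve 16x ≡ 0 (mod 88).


GCD(16, 88) = 8 divides 0
Divide: 2x ≡ 0 (mod 11)
x ≡ 0 (mod 11)


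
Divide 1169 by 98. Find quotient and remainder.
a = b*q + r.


1169 = 98 * 11 + 91
Check: 1078 + 91 = 1169

q = 11, r = 91


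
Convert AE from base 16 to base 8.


AE (base 16) = 174 (decimal)
174 (decimal) = 256 (base 8)


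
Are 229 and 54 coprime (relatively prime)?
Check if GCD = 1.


Euclidean algorithm:
229 = 4 * 54 + 13
54 = 4 * 13 + 2
13 = 6 * 2 + 1
2 = 2 * 1 + 0
GCD(229, 54) = 1

Yes, coprime (GCD = 1)


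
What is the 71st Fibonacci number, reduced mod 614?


F(k) mod 614 for k=1..71:
1, 1, 2, 3, 5, 8, 13, 21, 34, 55, 89, 144, 233, 377, 610, 373, 369, 128, 497, 11, 508, 519, 413, 318, 117, 435, 552, 373, 311, 70, 381, 451, 218, 55, 273, 328, 601, 315, 302, 3, 305, 308, 613, 307, 306, 613, 305, 304, 609, 299, 294, 593, 273, 252, 525, 163, 74, 237, 311, 548, 245, 179, 424, 603, 413, 402, 201, 603, 190, 179, 369
F(71) mod 614 = 369


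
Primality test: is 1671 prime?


1671 / 3 = 557 (exact division)
1671 is NOT prime.

No, 1671 is not prime


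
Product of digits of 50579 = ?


5 × 0 × 5 × 7 × 9 = 0


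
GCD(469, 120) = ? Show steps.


469 = 3 * 120 + 109
120 = 1 * 109 + 11
109 = 9 * 11 + 10
11 = 1 * 10 + 1
10 = 10 * 1 + 0
GCD = 1


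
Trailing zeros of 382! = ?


floor(382/5) = 76
floor(382/25) = 15
floor(382/125) = 3
Total = 94

94 trailing zeros


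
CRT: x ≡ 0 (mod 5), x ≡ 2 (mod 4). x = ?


M = 5*4 = 20
M1 = M/5 = 4, M2 = M/4 = 5
M1^(-1) mod 5 = 4, M2^(-1) mod 4 = 1
x = 0*4*4 + 2*5*1 = 10
10 mod 20 = 10
Check: 10 mod 5 = 0 ✓, 10 mod 4 = 2 ✓

x ≡ 10 (mod 20)


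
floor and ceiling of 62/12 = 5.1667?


62/12 = 5.1667
floor = 5
ceil = 6

floor = 5, ceil = 6


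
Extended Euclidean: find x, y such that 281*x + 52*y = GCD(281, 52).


Tabular extended Euclidean (each row: r = 281*s + 52*t):
r=281, s=1, t=0
r=52, s=0, t=1
q=5: r=21, s=1, t=-5   [281*(1) + 52*(-5) = 21]
q=2: r=10, s=-2, t=11   [281*(-2) + 52*(11) = 10]
q=2: r=1, s=5, t=-27   [281*(5) + 52*(-27) = 1]
q=10: r=0, s=-52, t=281   [281*(-52) + 52*(281) = 0]
GCD = 1; from the row with r=1: x=5, y=-27
Check: 281*(5) + 52*(-27) = 1405 - 1404 = 1

GCD = 1, x = 5, y = -27


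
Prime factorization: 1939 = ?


1939 / 7 = 277
277 / 277 = 1
1939 = 7 × 277


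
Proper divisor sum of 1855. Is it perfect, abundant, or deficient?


Proper divisors: 1, 5, 7, 35, 53, 265, 371
Sum = 1 + 5 + 7 + 35 + 53 + 265 + 371 = 737
737 < 1855 → deficient

s(1855) = 737 (deficient)


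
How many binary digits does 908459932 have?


908459932 in base 2 = 110110001001011111111110011100
Number of digits = 30

30 digits (base 2)


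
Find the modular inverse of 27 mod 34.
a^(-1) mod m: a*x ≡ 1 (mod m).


Use the extended Euclidean algorithm on (34, 27); each row r = 34*s + 27*t:
r=34, s=1, t=0
r=27, s=0, t=1
q=1: r=7, s=1, t=-1   [34*(1) + 27*(-1) = 7]
q=3: r=6, s=-3, t=4   [34*(-3) + 27*(4) = 6]
q=1: r=1, s=4, t=-5   [34*(4) + 27*(-5) = 1]
q=6: r=0, s=-27, t=34   [34*(-27) + 27*(34) = 0]
GCD = 1 with t = -5, so 27*(-5) ≡ 1 (mod 34)
Inverse = -5 mod 34 = 29
Check: 27 * 29 = 783 ≡ 1 (mod 34)

27^(-1) ≡ 29 (mod 34)


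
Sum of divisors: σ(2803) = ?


Divisors of 2803: 1, 2803
Sum = 1 + 2803 = 2804

σ(2803) = 2804


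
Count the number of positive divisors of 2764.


2764 = 2^2 × 691^1
d(2764) = (2+1) × (1+1) = 6

6 divisors


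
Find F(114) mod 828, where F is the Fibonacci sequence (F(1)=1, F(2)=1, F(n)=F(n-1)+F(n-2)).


F(k) mod 828 for k=1..114:
1, 1, 2, 3, 5, 8, 13, 21, 34, 55, 89, 144, 233, 377, 610, 159, 769, 100, 41, 141, 182, 323, 505, 0, 505, 505, 182, 687, 41, 728, 769, 669, 610, 451, 233, 684, 89, 773, 34, 807, 13, 820, 5, 825, 2, 827, 1, 0, 1, 1, 2, 3, 5, 8, 13, 21, 34, 55, 89, 144, 233, 377, 610, 159, 769, 100, 41, 141, 182, 323, 505, 0, 505, 505, 182, 687, 41, 728, 769, 669, 610, 451, 233, 684, 89, 773, 34, 807, 13, 820, 5, 825, 2, 827, 1, 0, 1, 1, 2, 3, 5, 8, 13, 21, 34, 55, 89, 144, 233, 377, 610, 159, 769, 100
F(114) mod 828 = 100


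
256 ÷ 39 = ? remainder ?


256 = 39 * 6 + 22
Check: 234 + 22 = 256

q = 6, r = 22


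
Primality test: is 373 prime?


Check divisors up to sqrt(373) = 19.3132
No divisors found.
373 is prime.

Yes, 373 is prime


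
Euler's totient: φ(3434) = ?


3434 = 2 × 17 × 101
Prime factors: 2, 17, 101
φ(3434) = 3434 × (1-1/2) × (1-1/17) × (1-1/101)
= 3434 × 1/2 × 16/17 × 100/101 = 1600

φ(3434) = 1600


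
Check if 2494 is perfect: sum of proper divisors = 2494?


Proper divisors of 2494: 1, 2, 29, 43, 58, 86, 1247
Sum = 1 + 2 + 29 + 43 + 58 + 86 + 1247 = 1466

No, 2494 is not perfect (1466 ≠ 2494)


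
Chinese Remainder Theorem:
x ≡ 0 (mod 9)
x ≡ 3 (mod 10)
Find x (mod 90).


M = 9*10 = 90
M1 = M/9 = 10, M2 = M/10 = 9
M1^(-1) mod 9 = 1, M2^(-1) mod 10 = 9
x = 0*10*1 + 3*9*9 = 243
243 mod 90 = 63
Check: 63 mod 9 = 0 ✓, 63 mod 10 = 3 ✓

x ≡ 63 (mod 90)


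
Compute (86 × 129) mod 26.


86 × 129 = 11094
11094 mod 26 = 18


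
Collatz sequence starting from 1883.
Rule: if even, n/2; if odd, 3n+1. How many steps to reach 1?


1883 → 5650 → 2825 → 8476 → 4238 → 2119 → 6358 → 3179 → 9538 → 4769 → 14308 → 7154 → 3577 → 10732 → 5366 → 2683 → 8050 → 4025 → 12076 → 6038 → 3019 → 9058 → 4529 → 13588 → 6794 → 3397 → 10192 → 5096 → 2548 → 1274 → 637 → 1912 → 956 → 478 → 239 → 718 → 359 → 1078 → 539 → 1618 → 809 → 2428 → 1214 → 607 → 1822 → 911 → 2734 → 1367 → 4102 → 2051 → 6154 → 3077 → 9232 → 4616 → 2308 → 1154 → 577 → 1732 → 866 → 433 → 1300 → 650 → 325 → 976 → 488 → 244 → 122 → 61 → 184 → 92 → 46 → 23 → 70 → 35 → 106 → 53 → 160 → 80 → 40 → 20 → 10 → 5 → 16 → 8 → 4 → 2 → 1
Total steps = 86

86 steps


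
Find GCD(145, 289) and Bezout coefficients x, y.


Tabular extended Euclidean (each row: r = 145*s + 289*t):
r=145, s=1, t=0
r=289, s=0, t=1
q=0: r=145, s=1, t=0   [145*(1) + 289*(0) = 145]
q=1: r=144, s=-1, t=1   [145*(-1) + 289*(1) = 144]
q=1: r=1, s=2, t=-1   [145*(2) + 289*(-1) = 1]
q=144: r=0, s=-289, t=145   [145*(-289) + 289*(145) = 0]
GCD = 1; from the row with r=1: x=2, y=-1
Check: 145*(2) + 289*(-1) = 290 - 289 = 1

GCD = 1, x = 2, y = -1


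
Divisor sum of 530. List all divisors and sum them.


Divisors of 530: 1, 2, 5, 10, 53, 106, 265, 530
Sum = 1 + 2 + 5 + 10 + 53 + 106 + 265 + 530 = 972

σ(530) = 972


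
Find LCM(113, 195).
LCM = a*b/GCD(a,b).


GCD(113, 195) = 1
LCM = 113*195/1 = 22035/1 = 22035

LCM = 22035


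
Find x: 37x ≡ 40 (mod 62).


GCD(37, 62) = 1, unique solution
a^(-1) mod 62 = 57
x = 57 * 40 mod 62 = 48

x ≡ 48 (mod 62)


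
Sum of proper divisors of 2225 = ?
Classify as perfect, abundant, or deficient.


Proper divisors: 1, 5, 25, 89, 445
Sum = 1 + 5 + 25 + 89 + 445 = 565
565 < 2225 → deficient

s(2225) = 565 (deficient)


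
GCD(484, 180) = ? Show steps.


484 = 2 * 180 + 124
180 = 1 * 124 + 56
124 = 2 * 56 + 12
56 = 4 * 12 + 8
12 = 1 * 8 + 4
8 = 2 * 4 + 0
GCD = 4


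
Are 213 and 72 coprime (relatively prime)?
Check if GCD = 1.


Euclidean algorithm:
213 = 2 * 72 + 69
72 = 1 * 69 + 3
69 = 23 * 3 + 0
GCD(213, 72) = 3

No, not coprime (GCD = 3)


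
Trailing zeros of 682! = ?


floor(682/5) = 136
floor(682/25) = 27
floor(682/125) = 5
floor(682/625) = 1
Total = 169

169 trailing zeros


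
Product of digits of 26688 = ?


2 × 6 × 6 × 8 × 8 = 4608


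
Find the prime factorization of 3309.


3309 / 3 = 1103
1103 / 1103 = 1
3309 = 3 × 1103


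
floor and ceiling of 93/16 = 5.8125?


93/16 = 5.8125
floor = 5
ceil = 6

floor = 5, ceil = 6


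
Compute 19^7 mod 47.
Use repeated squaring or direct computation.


19^1 mod 47 = 19
19^2 mod 47 = 32
19^3 mod 47 = 44
19^4 mod 47 = 37
19^5 mod 47 = 45
19^6 mod 47 = 9
19^7 mod 47 = 30


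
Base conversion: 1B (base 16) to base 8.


1B (base 16) = 27 (decimal)
27 (decimal) = 33 (base 8)


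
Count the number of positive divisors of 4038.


4038 = 2^1 × 3^1 × 673^1
d(4038) = (1+1) × (1+1) × (1+1) = 8

8 divisors


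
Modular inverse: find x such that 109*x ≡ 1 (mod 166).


Use the extended Euclidean algorithm on (166, 109); each row r = 166*s + 109*t:
r=166, s=1, t=0
r=109, s=0, t=1
q=1: r=57, s=1, t=-1   [166*(1) + 109*(-1) = 57]
q=1: r=52, s=-1, t=2   [166*(-1) + 109*(2) = 52]
q=1: r=5, s=2, t=-3   [166*(2) + 109*(-3) = 5]
q=10: r=2, s=-21, t=32   [166*(-21) + 109*(32) = 2]
q=2: r=1, s=44, t=-67   [166*(44) + 109*(-67) = 1]
q=2: r=0, s=-109, t=166   [166*(-109) + 109*(166) = 0]
GCD = 1 with t = -67, so 109*(-67) ≡ 1 (mod 166)
Inverse = -67 mod 166 = 99
Check: 109 * 99 = 10791 ≡ 1 (mod 166)

109^(-1) ≡ 99 (mod 166)


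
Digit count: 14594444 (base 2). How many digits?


14594444 in base 2 = 110111101011000110001100
Number of digits = 24

24 digits (base 2)


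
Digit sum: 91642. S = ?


9 + 1 + 6 + 4 + 2 = 22


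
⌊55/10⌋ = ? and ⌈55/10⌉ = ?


55/10 = 5.5000
floor = 5
ceil = 6

floor = 5, ceil = 6


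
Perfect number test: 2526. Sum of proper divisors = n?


Proper divisors of 2526: 1, 2, 3, 6, 421, 842, 1263
Sum = 1 + 2 + 3 + 6 + 421 + 842 + 1263 = 2538

No, 2526 is not perfect (2538 ≠ 2526)


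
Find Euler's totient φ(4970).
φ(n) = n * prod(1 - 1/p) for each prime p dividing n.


4970 = 2 × 5 × 7 × 71
Prime factors: 2, 5, 7, 71
φ(4970) = 4970 × (1-1/2) × (1-1/5) × (1-1/7) × (1-1/71)
= 4970 × 1/2 × 4/5 × 6/7 × 70/71 = 1680

φ(4970) = 1680


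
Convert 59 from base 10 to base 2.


59 (base 10) = 59 (decimal)
59 (decimal) = 111011 (base 2)


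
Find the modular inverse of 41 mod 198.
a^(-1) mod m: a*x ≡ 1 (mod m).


Use the extended Euclidean algorithm on (198, 41); each row r = 198*s + 41*t:
r=198, s=1, t=0
r=41, s=0, t=1
q=4: r=34, s=1, t=-4   [198*(1) + 41*(-4) = 34]
q=1: r=7, s=-1, t=5   [198*(-1) + 41*(5) = 7]
q=4: r=6, s=5, t=-24   [198*(5) + 41*(-24) = 6]
q=1: r=1, s=-6, t=29   [198*(-6) + 41*(29) = 1]
q=6: r=0, s=41, t=-198   [198*(41) + 41*(-198) = 0]
GCD = 1 with t = 29, so 41*(29) ≡ 1 (mod 198)
Inverse = 29 mod 198 = 29
Check: 41 * 29 = 1189 ≡ 1 (mod 198)

41^(-1) ≡ 29 (mod 198)


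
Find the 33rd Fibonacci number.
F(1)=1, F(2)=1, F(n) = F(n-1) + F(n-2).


Sequence: 1, 1, 2, 3, 5, 8, 13, 21, 34, 55, 89, 144, 233, 377, 610, 987, 1597, 2584, 4181, 6765, 10946, 17711, 28657, 46368, 75025, 121393, 196418, 317811, 514229, 832040, 1346269, 2178309, 3524578
F(33) = 3524578


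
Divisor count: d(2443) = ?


2443 = 7^1 × 349^1
d(2443) = (1+1) × (1+1) = 4

4 divisors


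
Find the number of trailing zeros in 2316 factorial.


floor(2316/5) = 463
floor(2316/25) = 92
floor(2316/125) = 18
floor(2316/625) = 3
Total = 576

576 trailing zeros


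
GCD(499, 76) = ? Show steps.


499 = 6 * 76 + 43
76 = 1 * 43 + 33
43 = 1 * 33 + 10
33 = 3 * 10 + 3
10 = 3 * 3 + 1
3 = 3 * 1 + 0
GCD = 1


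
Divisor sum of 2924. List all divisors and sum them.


Divisors of 2924: 1, 2, 4, 17, 34, 43, 68, 86, 172, 731, 1462, 2924
Sum = 1 + 2 + 4 + 17 + 34 + 43 + 68 + 86 + 172 + 731 + 1462 + 2924 = 5544

σ(2924) = 5544


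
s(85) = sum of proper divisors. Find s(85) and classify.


Proper divisors: 1, 5, 17
Sum = 1 + 5 + 17 = 23
23 < 85 → deficient

s(85) = 23 (deficient)


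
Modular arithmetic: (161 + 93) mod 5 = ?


161 + 93 = 254
254 mod 5 = 4


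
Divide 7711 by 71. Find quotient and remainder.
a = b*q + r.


7711 = 71 * 108 + 43
Check: 7668 + 43 = 7711

q = 108, r = 43


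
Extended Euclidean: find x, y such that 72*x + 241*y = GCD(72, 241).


Tabular extended Euclidean (each row: r = 72*s + 241*t):
r=72, s=1, t=0
r=241, s=0, t=1
q=0: r=72, s=1, t=0   [72*(1) + 241*(0) = 72]
q=3: r=25, s=-3, t=1   [72*(-3) + 241*(1) = 25]
q=2: r=22, s=7, t=-2   [72*(7) + 241*(-2) = 22]
q=1: r=3, s=-10, t=3   [72*(-10) + 241*(3) = 3]
q=7: r=1, s=77, t=-23   [72*(77) + 241*(-23) = 1]
q=3: r=0, s=-241, t=72   [72*(-241) + 241*(72) = 0]
GCD = 1; from the row with r=1: x=77, y=-23
Check: 72*(77) + 241*(-23) = 5544 - 5543 = 1

GCD = 1, x = 77, y = -23


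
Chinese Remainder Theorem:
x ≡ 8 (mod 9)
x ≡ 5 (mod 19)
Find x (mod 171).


M = 9*19 = 171
M1 = M/9 = 19, M2 = M/19 = 9
M1^(-1) mod 9 = 1, M2^(-1) mod 19 = 17
x = 8*19*1 + 5*9*17 = 917
917 mod 171 = 62
Check: 62 mod 9 = 8 ✓, 62 mod 19 = 5 ✓

x ≡ 62 (mod 171)


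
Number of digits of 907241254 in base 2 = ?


907241254 in base 2 = 110110000100110110011100100110
Number of digits = 30

30 digits (base 2)


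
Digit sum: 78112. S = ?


7 + 8 + 1 + 1 + 2 = 19


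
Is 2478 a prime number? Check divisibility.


2478 / 2 = 1239 (exact division)
2478 is NOT prime.

No, 2478 is not prime


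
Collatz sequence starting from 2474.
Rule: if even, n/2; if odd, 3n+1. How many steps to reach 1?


2474 → 1237 → 3712 → 1856 → 928 → 464 → 232 → 116 → 58 → 29 → 88 → 44 → 22 → 11 → 34 → 17 → 52 → 26 → 13 → 40 → 20 → 10 → 5 → 16 → 8 → 4 → 2 → 1
Total steps = 27

27 steps


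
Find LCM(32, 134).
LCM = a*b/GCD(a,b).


GCD(32, 134) = 2
LCM = 32*134/2 = 4288/2 = 2144

LCM = 2144


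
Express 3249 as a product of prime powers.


3249 / 3 = 1083
1083 / 3 = 361
361 / 19 = 19
19 / 19 = 1
3249 = 3^2 × 19^2
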